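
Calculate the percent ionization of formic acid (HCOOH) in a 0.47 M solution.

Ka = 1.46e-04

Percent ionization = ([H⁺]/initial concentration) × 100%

Using Ka equilibrium: x² + Ka×x - Ka×C = 0. Solving: [H⁺] = 8.2110e-03. Percent = (8.2110e-03/0.47) × 100

Percent ionization = 1.75%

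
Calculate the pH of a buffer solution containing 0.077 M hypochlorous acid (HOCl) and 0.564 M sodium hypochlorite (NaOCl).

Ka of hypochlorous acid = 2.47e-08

pKa = -log(2.47e-08) = 7.61. pH = pKa + log([A⁻]/[HA]) = 7.61 + log(0.564/0.077)

pH = 8.47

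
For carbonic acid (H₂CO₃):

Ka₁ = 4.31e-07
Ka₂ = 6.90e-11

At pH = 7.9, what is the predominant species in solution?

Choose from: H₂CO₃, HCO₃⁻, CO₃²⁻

pKa₁ = 6.37, pKa₂ = 10.16. For a polyprotic acid the predominant species crosses at each pKa: below pKa_n the protonated form dominates, above it the deprotonated form does. At pH = 7.9, the predominant species is HCO₃⁻.

HCO₃⁻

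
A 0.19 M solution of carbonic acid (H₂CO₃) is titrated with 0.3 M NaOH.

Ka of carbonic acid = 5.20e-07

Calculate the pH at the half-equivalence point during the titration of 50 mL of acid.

At half-equivalence [HA] = [A⁻], so Henderson-Hasselbalch gives pH = pKa = -log(5.20e-07) = 6.28.

pH = pKa = 6.28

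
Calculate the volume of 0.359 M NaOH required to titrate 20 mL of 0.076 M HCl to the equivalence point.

At equivalence: moles acid = moles base. moles HCl = 0.076 × 20/1000 = 0.00152 mol. V_base = moles / 0.359 × 1000 = 4.2 mL.

V_{base} = 4.2 mL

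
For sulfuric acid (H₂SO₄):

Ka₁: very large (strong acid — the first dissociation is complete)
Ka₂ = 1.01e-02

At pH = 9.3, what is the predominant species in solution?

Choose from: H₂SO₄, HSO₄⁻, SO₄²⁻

The first dissociation is complete, so H₂SO₄ itself is never the predominant species in water; pKa₂ = -log(1.01e-02) = 2.00. For a polyprotic acid the predominant species crosses at each pKa: below pKa_n the protonated form dominates, above it the deprotonated form does. At pH = 9.3, the predominant species is SO₄²⁻.

SO₄²⁻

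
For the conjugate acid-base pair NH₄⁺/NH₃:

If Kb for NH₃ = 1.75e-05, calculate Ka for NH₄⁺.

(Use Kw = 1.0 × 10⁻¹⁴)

For a conjugate pair Ka × Kb = Kw, so Ka = Kw/Kb = 1.0 × 10⁻¹⁴ / 1.75e-05 = 5.71e-10.

K_a = 5.71e-10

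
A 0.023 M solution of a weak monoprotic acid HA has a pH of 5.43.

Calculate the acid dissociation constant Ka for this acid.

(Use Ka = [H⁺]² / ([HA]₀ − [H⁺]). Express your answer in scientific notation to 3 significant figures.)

[H⁺] = 10^(−pH) = 10^(−5.43) = 3.715e-06 M. For HA ⇌ H⁺ + A⁻, Ka = [H⁺][A⁻]/[HA] = [H⁺]² / ([HA]₀ − [H⁺]) = (3.715e-06)² / (0.023 − 3.715e-06) = 6.00e-10.

K_a = 6.00e-10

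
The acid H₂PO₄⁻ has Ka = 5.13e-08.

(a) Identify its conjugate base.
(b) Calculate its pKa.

(a) The conjugate base is formed by removing one H⁺ from H₂PO₄⁻, giving HPO₄²⁻. (b) pKa = -log(Ka) = -log(5.13e-08) = 7.29.

Conjugate base: HPO₄²⁻; pK_a = 7.29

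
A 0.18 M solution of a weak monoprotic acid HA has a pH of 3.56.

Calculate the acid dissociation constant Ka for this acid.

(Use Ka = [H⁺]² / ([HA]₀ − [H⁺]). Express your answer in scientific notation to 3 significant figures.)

[H⁺] = 10^(−pH) = 10^(−3.56) = 2.754e-04 M. For HA ⇌ H⁺ + A⁻, Ka = [H⁺][A⁻]/[HA] = [H⁺]² / ([HA]₀ − [H⁺]) = (2.754e-04)² / (0.18 − 2.754e-04) = 4.22e-07.

K_a = 4.22e-07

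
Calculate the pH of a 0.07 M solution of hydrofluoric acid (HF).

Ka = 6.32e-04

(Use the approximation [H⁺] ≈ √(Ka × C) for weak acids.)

[H⁺] = √(Ka × C) = √(6.32e-04 × 0.07) = 6.6513e-03. pH = -log(6.6513e-03)

pH = 2.18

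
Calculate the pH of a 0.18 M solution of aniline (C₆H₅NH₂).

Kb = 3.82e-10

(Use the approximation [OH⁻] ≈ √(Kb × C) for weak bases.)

[OH⁻] = √(Kb × C) = √(3.82e-10 × 0.18) = 8.2922e-06. pOH = 5.08, pH = 14 - pOH

pH = 8.92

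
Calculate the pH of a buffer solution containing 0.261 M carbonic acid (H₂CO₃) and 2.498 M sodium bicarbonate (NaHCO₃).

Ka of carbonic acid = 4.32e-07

pKa = -log(4.32e-07) = 6.36. pH = pKa + log([A⁻]/[HA]) = 6.36 + log(2.498/0.261)

pH = 7.35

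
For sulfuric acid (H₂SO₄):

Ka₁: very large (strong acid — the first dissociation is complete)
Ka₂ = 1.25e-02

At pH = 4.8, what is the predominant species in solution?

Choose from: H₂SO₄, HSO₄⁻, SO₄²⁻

The first dissociation is complete, so H₂SO₄ itself is never the predominant species in water; pKa₂ = -log(1.25e-02) = 1.90. For a polyprotic acid the predominant species crosses at each pKa: below pKa_n the protonated form dominates, above it the deprotonated form does. At pH = 4.8, the predominant species is SO₄²⁻.

SO₄²⁻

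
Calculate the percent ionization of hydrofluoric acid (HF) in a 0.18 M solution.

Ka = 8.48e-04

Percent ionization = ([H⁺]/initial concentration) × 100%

Using Ka equilibrium: x² + Ka×x - Ka×C = 0. Solving: [H⁺] = 1.1938e-02. Percent = (1.1938e-02/0.18) × 100

Percent ionization = 6.63%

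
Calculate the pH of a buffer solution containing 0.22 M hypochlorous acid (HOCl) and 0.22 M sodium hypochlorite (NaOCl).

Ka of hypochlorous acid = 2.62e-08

pKa = -log(2.62e-08) = 7.58. pH = pKa + log([A⁻]/[HA]) = 7.58 + log(0.22/0.22)

pH = 7.58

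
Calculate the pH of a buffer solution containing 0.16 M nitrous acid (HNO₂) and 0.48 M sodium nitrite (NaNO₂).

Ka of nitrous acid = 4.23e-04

pKa = -log(4.23e-04) = 3.37. pH = pKa + log([A⁻]/[HA]) = 3.37 + log(0.48/0.16)

pH = 3.85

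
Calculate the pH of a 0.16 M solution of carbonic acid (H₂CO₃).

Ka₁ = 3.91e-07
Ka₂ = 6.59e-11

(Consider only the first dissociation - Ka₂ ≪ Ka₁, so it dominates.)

First dissociation dominates. From Ka₁ = [H⁺][HA⁻]/[H₂A], x² + Ka₁·x − Ka₁·C = 0 with C = 0.16 M and Ka₁ = 3.91e-07. Solving: [H⁺] = (−Ka₁ + √(Ka₁² + 4·Ka₁·C)) / 2 = 2.4992e-04 M. pH = -log(2.4992e-04) = 3.60.

pH = 3.60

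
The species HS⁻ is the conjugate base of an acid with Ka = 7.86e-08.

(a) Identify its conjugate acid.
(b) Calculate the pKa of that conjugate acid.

(a) The conjugate acid is formed by adding one H⁺ to HS⁻, giving H₂S. (b) pKa = -log(Ka) = -log(7.86e-08) = 7.10.

Conjugate acid: H₂S; pK_a = 7.10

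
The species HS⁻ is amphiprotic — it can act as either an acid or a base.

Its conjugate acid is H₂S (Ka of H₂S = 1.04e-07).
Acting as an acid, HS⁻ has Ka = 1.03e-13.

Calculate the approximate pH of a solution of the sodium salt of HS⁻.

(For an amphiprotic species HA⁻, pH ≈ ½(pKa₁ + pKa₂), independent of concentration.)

pKa₁ = -log(1.04e-07) = 6.98; pKa₂ = -log(1.03e-13) = 12.99. For an amphiprotic species, pH ≈ ½(pKa₁ + pKa₂) = ½(6.98 + 12.99) = 9.99.

pH = 9.99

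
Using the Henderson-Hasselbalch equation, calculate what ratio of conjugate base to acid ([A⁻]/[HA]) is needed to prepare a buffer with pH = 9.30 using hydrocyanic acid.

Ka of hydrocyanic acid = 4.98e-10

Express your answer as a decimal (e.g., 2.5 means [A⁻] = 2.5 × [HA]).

pKa = -log(4.98e-10) = 9.3028. pH = pKa + log([A⁻]/[HA]), so log([A⁻]/[HA]) = pH − pKa = 9.30 − 9.3028 = -0.0028. [A⁻]/[HA] = 10^(-0.0028) = 0.994

[A⁻]/[HA] = 0.994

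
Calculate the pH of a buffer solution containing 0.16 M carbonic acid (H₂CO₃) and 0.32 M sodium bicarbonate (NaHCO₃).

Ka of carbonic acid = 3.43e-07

pKa = -log(3.43e-07) = 6.46. pH = pKa + log([A⁻]/[HA]) = 6.46 + log(0.32/0.16)

pH = 6.77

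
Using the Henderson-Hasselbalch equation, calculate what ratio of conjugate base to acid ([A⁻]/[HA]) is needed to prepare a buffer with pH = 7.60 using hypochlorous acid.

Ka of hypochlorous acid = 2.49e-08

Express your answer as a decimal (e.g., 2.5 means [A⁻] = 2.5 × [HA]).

pKa = -log(2.49e-08) = 7.6038. pH = pKa + log([A⁻]/[HA]), so log([A⁻]/[HA]) = pH − pKa = 7.60 − 7.6038 = -0.0038. [A⁻]/[HA] = 10^(-0.0038) = 0.991

[A⁻]/[HA] = 0.991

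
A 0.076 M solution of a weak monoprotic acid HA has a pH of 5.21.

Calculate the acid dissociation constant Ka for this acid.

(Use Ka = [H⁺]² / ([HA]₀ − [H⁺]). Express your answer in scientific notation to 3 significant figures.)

[H⁺] = 10^(−pH) = 10^(−5.21) = 6.166e-06 M. For HA ⇌ H⁺ + A⁻, Ka = [H⁺][A⁻]/[HA] = [H⁺]² / ([HA]₀ − [H⁺]) = (6.166e-06)² / (0.076 − 6.166e-06) = 5.00e-10.

K_a = 5.00e-10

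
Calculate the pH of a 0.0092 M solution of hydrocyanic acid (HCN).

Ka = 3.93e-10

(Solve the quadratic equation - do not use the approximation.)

x² + Ka×x - Ka×C = 0. Using quadratic formula: [H⁺] = 1.9013e-06

pH = 5.72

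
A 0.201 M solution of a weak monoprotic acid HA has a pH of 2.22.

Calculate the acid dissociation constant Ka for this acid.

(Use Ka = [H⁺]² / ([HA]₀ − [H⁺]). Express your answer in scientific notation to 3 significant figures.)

[H⁺] = 10^(−pH) = 10^(−2.22) = 6.026e-03 M. For HA ⇌ H⁺ + A⁻, Ka = [H⁺][A⁻]/[HA] = [H⁺]² / ([HA]₀ − [H⁺]) = (6.026e-03)² / (0.201 − 6.026e-03) = 1.86e-04.

K_a = 1.86e-04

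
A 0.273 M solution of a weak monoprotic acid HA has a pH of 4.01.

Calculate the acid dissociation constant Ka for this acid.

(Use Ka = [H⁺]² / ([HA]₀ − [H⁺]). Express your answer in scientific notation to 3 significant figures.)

[H⁺] = 10^(−pH) = 10^(−4.01) = 9.772e-05 M. For HA ⇌ H⁺ + A⁻, Ka = [H⁺][A⁻]/[HA] = [H⁺]² / ([HA]₀ − [H⁺]) = (9.772e-05)² / (0.273 − 9.772e-05) = 3.50e-08.

K_a = 3.50e-08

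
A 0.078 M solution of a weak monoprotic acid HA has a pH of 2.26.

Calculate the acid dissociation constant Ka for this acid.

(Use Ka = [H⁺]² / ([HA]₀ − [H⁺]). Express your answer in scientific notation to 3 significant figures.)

[H⁺] = 10^(−pH) = 10^(−2.26) = 5.495e-03 M. For HA ⇌ H⁺ + A⁻, Ka = [H⁺][A⁻]/[HA] = [H⁺]² / ([HA]₀ − [H⁺]) = (5.495e-03)² / (0.078 − 5.495e-03) = 4.17e-04.

K_a = 4.17e-04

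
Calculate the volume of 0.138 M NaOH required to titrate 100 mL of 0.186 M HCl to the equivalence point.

At equivalence: moles acid = moles base. moles HCl = 0.186 × 100/1000 = 0.0186 mol. V_base = moles / 0.138 × 1000 = 134.8 mL.

V_{base} = 134.8 mL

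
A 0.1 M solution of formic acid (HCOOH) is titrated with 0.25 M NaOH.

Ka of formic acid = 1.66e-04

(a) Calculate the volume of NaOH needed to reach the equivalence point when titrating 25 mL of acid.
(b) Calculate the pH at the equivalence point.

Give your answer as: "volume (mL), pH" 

moles acid = 0.1 × 25/1000 = 0.0025 mol; V_base = moles/0.25 × 1000 = 10.0 mL. At equivalence only the conjugate base is present: [A⁻] = 0.0025/0.035 = 7.1429e-02 M. Kb = Kw/Ka = 6.02e-11; [OH⁻] = √(Kb × [A⁻]) = 2.0743e-06; pOH = 5.68; pH = 14 - pOH = 8.32.

V = 10.0 mL, pH = 8.32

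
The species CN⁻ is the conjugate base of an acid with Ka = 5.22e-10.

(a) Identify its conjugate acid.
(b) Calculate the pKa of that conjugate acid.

(a) The conjugate acid is formed by adding one H⁺ to CN⁻, giving HCN. (b) pKa = -log(Ka) = -log(5.22e-10) = 9.28.

Conjugate acid: HCN; pK_a = 9.28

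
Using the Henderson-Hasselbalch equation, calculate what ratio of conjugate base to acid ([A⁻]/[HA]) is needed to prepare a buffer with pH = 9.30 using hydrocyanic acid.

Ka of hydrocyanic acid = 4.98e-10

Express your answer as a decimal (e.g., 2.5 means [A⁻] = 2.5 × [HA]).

pKa = -log(4.98e-10) = 9.3028. pH = pKa + log([A⁻]/[HA]), so log([A⁻]/[HA]) = pH − pKa = 9.30 − 9.3028 = -0.0028. [A⁻]/[HA] = 10^(-0.0028) = 0.994

[A⁻]/[HA] = 0.994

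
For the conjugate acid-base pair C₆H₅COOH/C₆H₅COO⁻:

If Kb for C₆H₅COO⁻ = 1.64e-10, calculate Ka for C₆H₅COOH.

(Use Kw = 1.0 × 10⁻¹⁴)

For a conjugate pair Ka × Kb = Kw, so Ka = Kw/Kb = 1.0 × 10⁻¹⁴ / 1.64e-10 = 6.10e-05.

K_a = 6.10e-05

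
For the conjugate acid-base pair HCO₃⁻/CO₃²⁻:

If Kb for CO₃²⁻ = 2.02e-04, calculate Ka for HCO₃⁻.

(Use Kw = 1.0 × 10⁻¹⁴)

For a conjugate pair Ka × Kb = Kw, so Ka = Kw/Kb = 1.0 × 10⁻¹⁴ / 2.02e-04 = 4.95e-11.

K_a = 4.95e-11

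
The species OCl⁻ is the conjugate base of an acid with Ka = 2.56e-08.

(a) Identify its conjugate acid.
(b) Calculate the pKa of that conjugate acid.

(a) The conjugate acid is formed by adding one H⁺ to OCl⁻, giving HOCl. (b) pKa = -log(Ka) = -log(2.56e-08) = 7.59.

Conjugate acid: HOCl; pK_a = 7.59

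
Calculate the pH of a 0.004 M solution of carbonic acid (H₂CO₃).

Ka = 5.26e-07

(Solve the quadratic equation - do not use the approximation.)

x² + Ka×x - Ka×C = 0. Using quadratic formula: [H⁺] = 4.5607e-05

pH = 4.34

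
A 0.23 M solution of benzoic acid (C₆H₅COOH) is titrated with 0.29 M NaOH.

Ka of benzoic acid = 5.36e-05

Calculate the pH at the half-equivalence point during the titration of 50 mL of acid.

At half-equivalence [HA] = [A⁻], so Henderson-Hasselbalch gives pH = pKa = -log(5.36e-05) = 4.27.

pH = pKa = 4.27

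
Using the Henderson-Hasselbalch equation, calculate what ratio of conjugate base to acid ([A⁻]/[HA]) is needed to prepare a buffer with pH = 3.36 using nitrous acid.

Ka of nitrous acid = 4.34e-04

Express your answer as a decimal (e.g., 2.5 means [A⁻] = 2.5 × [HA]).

pKa = -log(4.34e-04) = 3.3625. pH = pKa + log([A⁻]/[HA]), so log([A⁻]/[HA]) = pH − pKa = 3.36 − 3.3625 = -0.0025. [A⁻]/[HA] = 10^(-0.0025) = 0.994

[A⁻]/[HA] = 0.994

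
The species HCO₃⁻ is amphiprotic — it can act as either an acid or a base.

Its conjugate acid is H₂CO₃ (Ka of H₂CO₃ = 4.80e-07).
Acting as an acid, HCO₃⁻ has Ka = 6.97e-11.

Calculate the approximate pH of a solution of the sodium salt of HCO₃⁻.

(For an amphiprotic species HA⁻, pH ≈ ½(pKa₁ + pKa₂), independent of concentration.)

pKa₁ = -log(4.80e-07) = 6.32; pKa₂ = -log(6.97e-11) = 10.16. For an amphiprotic species, pH ≈ ½(pKa₁ + pKa₂) = ½(6.32 + 10.16) = 8.24.

pH = 8.24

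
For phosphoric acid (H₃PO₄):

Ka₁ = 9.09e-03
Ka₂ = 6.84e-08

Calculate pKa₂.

pKa₂ = -log(Ka₂) = -log(6.84e-08) = 7.16.

pK_{a2} = 7.16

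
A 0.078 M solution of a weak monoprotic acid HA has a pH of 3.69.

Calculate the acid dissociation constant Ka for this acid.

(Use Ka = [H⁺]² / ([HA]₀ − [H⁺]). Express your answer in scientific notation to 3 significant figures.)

[H⁺] = 10^(−pH) = 10^(−3.69) = 2.042e-04 M. For HA ⇌ H⁺ + A⁻, Ka = [H⁺][A⁻]/[HA] = [H⁺]² / ([HA]₀ − [H⁺]) = (2.042e-04)² / (0.078 − 2.042e-04) = 5.36e-07.

K_a = 5.36e-07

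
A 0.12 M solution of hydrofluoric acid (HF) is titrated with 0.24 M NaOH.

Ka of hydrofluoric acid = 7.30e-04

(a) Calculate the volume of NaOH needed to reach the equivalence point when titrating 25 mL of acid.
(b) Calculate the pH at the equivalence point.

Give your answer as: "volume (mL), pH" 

moles acid = 0.12 × 25/1000 = 0.003 mol; V_base = moles/0.24 × 1000 = 12.5 mL. At equivalence only the conjugate base is present: [A⁻] = 0.003/0.037 = 8.0000e-02 M. Kb = Kw/Ka = 1.37e-11; [OH⁻] = √(Kb × [A⁻]) = 1.0468e-06; pOH = 5.98; pH = 14 - pOH = 8.02.

V = 12.5 mL, pH = 8.02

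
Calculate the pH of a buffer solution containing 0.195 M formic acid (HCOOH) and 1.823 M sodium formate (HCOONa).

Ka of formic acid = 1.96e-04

pKa = -log(1.96e-04) = 3.71. pH = pKa + log([A⁻]/[HA]) = 3.71 + log(1.823/0.195)

pH = 4.68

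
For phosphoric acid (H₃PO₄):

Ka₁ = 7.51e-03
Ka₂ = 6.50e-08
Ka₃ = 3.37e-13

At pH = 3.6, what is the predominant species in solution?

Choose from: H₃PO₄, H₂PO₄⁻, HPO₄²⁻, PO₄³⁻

pKa₁ = 2.12, pKa₂ = 7.19, pKa₃ = 12.47. For a polyprotic acid the predominant species crosses at each pKa: below pKa_n the protonated form dominates, above it the deprotonated form does. At pH = 3.6, the predominant species is H₂PO₄⁻.

H₂PO₄⁻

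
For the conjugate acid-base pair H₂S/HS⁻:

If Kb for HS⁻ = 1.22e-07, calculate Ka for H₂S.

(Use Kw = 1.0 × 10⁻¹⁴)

For a conjugate pair Ka × Kb = Kw, so Ka = Kw/Kb = 1.0 × 10⁻¹⁴ / 1.22e-07 = 8.20e-08.

K_a = 8.20e-08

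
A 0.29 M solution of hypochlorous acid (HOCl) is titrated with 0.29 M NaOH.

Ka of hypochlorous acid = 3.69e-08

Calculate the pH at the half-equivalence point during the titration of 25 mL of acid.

At half-equivalence [HA] = [A⁻], so Henderson-Hasselbalch gives pH = pKa = -log(3.69e-08) = 7.43.

pH = pKa = 7.43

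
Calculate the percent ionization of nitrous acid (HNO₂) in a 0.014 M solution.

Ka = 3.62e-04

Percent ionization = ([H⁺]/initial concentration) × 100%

Using Ka equilibrium: x² + Ka×x - Ka×C = 0. Solving: [H⁺] = 2.0775e-03. Percent = (2.0775e-03/0.014) × 100

Percent ionization = 14.8%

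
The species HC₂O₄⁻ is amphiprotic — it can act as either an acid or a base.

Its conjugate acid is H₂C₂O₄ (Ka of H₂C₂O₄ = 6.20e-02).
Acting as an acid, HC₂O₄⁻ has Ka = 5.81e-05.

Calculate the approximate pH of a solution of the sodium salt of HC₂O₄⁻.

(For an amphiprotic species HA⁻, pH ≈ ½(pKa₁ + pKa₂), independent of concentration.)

pKa₁ = -log(6.20e-02) = 1.21; pKa₂ = -log(5.81e-05) = 4.24. For an amphiprotic species, pH ≈ ½(pKa₁ + pKa₂) = ½(1.21 + 4.24) = 2.72.

pH = 2.72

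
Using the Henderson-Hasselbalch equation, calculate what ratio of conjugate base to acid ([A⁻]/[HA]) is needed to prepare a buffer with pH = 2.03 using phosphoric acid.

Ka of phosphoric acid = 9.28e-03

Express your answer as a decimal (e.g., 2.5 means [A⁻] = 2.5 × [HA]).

pKa = -log(9.28e-03) = 2.0325. pH = pKa + log([A⁻]/[HA]), so log([A⁻]/[HA]) = pH − pKa = 2.03 − 2.0325 = -0.0025. [A⁻]/[HA] = 10^(-0.0025) = 0.994

[A⁻]/[HA] = 0.994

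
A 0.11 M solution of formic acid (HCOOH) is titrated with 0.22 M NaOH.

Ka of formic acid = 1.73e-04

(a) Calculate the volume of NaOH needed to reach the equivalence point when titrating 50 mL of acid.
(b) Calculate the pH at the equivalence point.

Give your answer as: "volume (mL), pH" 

moles acid = 0.11 × 50/1000 = 0.0055 mol; V_base = moles/0.22 × 1000 = 25.0 mL. At equivalence only the conjugate base is present: [A⁻] = 0.0055/0.075 = 7.3333e-02 M. Kb = Kw/Ka = 5.78e-11; [OH⁻] = √(Kb × [A⁻]) = 2.0589e-06; pOH = 5.69; pH = 14 - pOH = 8.31.

V = 25.0 mL, pH = 8.31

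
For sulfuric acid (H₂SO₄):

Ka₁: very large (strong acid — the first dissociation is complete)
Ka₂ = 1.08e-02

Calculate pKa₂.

pKa₂ = -log(Ka₂) = -log(1.08e-02) = 1.97.

pK_{a2} = 1.97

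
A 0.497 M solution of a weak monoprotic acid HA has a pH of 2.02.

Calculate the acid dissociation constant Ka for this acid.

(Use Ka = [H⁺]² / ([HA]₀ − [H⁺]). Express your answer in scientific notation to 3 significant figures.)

[H⁺] = 10^(−pH) = 10^(−2.02) = 9.550e-03 M. For HA ⇌ H⁺ + A⁻, Ka = [H⁺][A⁻]/[HA] = [H⁺]² / ([HA]₀ − [H⁺]) = (9.550e-03)² / (0.497 − 9.550e-03) = 1.87e-04.

K_a = 1.87e-04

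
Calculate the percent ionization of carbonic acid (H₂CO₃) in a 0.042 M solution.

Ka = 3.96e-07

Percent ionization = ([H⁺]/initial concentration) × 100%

Using Ka equilibrium: x² + Ka×x - Ka×C = 0. Solving: [H⁺] = 1.2877e-04. Percent = (1.2877e-04/0.042) × 100

Percent ionization = 0.307%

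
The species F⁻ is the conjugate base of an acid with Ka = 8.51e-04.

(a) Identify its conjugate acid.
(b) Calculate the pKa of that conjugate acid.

(a) The conjugate acid is formed by adding one H⁺ to F⁻, giving HF. (b) pKa = -log(Ka) = -log(8.51e-04) = 3.07.

Conjugate acid: HF; pK_a = 3.07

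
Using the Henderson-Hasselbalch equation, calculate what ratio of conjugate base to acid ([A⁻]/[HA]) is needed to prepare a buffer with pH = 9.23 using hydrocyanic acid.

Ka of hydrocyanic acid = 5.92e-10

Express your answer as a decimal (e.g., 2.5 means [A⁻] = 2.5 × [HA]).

pKa = -log(5.92e-10) = 9.2277. pH = pKa + log([A⁻]/[HA]), so log([A⁻]/[HA]) = pH − pKa = 9.23 − 9.2277 = 0.0023. [A⁻]/[HA] = 10^(0.0023) = 1.01

[A⁻]/[HA] = 1.01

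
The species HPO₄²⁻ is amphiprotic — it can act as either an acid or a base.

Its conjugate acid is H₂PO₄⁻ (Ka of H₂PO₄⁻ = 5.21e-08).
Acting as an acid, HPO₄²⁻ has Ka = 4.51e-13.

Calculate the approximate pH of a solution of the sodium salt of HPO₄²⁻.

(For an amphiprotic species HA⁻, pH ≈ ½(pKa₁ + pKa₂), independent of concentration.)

pKa₁ = -log(5.21e-08) = 7.28; pKa₂ = -log(4.51e-13) = 12.35. For an amphiprotic species, pH ≈ ½(pKa₁ + pKa₂) = ½(7.28 + 12.35) = 9.81.

pH = 9.81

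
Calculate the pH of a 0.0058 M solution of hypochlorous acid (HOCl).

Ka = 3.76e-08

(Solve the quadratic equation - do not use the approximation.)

x² + Ka×x - Ka×C = 0. Using quadratic formula: [H⁺] = 1.4749e-05

pH = 4.83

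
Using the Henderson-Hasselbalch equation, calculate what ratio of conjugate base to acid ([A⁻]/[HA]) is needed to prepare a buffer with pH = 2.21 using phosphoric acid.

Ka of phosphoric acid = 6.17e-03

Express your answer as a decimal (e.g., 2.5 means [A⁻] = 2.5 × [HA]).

pKa = -log(6.17e-03) = 2.2097. pH = pKa + log([A⁻]/[HA]), so log([A⁻]/[HA]) = pH − pKa = 2.21 − 2.2097 = 0.0003. [A⁻]/[HA] = 10^(0.0003) = 1.00

[A⁻]/[HA] = 1.00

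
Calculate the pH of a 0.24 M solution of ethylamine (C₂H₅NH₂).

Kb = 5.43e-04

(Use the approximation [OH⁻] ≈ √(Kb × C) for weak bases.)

[OH⁻] = √(Kb × C) = √(5.43e-04 × 0.24) = 1.1416e-02. pOH = 1.94, pH = 14 - pOH

pH = 12.06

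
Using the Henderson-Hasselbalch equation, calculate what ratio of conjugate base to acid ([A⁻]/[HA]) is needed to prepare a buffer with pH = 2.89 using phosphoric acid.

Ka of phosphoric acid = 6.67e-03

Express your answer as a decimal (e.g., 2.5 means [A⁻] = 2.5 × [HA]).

pKa = -log(6.67e-03) = 2.1759. pH = pKa + log([A⁻]/[HA]), so log([A⁻]/[HA]) = pH − pKa = 2.89 − 2.1759 = 0.7141. [A⁻]/[HA] = 10^(0.7141) = 5.18

[A⁻]/[HA] = 5.18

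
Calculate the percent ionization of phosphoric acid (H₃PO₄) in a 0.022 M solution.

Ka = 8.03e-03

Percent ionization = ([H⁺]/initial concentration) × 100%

Using Ka equilibrium: x² + Ka×x - Ka×C = 0. Solving: [H⁺] = 9.8695e-03. Percent = (9.8695e-03/0.022) × 100

Percent ionization = 44.9%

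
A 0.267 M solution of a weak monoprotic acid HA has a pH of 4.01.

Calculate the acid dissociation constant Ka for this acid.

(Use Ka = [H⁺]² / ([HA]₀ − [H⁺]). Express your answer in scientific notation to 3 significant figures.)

[H⁺] = 10^(−pH) = 10^(−4.01) = 9.772e-05 M. For HA ⇌ H⁺ + A⁻, Ka = [H⁺][A⁻]/[HA] = [H⁺]² / ([HA]₀ − [H⁺]) = (9.772e-05)² / (0.267 − 9.772e-05) = 3.58e-08.

K_a = 3.58e-08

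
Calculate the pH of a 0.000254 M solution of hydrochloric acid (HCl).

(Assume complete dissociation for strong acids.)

[H⁺] = 0.000254 M for strong acid. pH = -log[H⁺] = -log(0.000254)

pH = 3.60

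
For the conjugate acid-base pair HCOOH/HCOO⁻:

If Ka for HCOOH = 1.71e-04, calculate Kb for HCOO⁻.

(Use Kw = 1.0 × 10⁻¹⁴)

For a conjugate pair Ka × Kb = Kw, so Kb = Kw/Ka = 1.0 × 10⁻¹⁴ / 1.71e-04 = 5.85e-11.

K_b = 5.85e-11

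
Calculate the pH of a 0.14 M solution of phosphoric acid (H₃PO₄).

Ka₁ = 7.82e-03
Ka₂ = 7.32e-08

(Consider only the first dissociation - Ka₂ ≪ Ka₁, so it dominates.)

First dissociation dominates. From Ka₁ = [H⁺][HA⁻]/[H₂A], x² + Ka₁·x − Ka₁·C = 0 with C = 0.14 M and Ka₁ = 7.82e-03. Solving: [H⁺] = (−Ka₁ + √(Ka₁² + 4·Ka₁·C)) / 2 = 2.9408e-02 M. pH = -log(2.9408e-02) = 1.53.

pH = 1.53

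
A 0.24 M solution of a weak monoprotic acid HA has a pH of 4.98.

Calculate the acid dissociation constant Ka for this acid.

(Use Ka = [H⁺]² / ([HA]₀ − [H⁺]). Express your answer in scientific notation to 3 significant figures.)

[H⁺] = 10^(−pH) = 10^(−4.98) = 1.047e-05 M. For HA ⇌ H⁺ + A⁻, Ka = [H⁺][A⁻]/[HA] = [H⁺]² / ([HA]₀ − [H⁺]) = (1.047e-05)² / (0.24 − 1.047e-05) = 4.57e-10.

K_a = 4.57e-10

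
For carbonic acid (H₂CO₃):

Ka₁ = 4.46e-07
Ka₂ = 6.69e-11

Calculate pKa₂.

pKa₂ = -log(Ka₂) = -log(6.69e-11) = 10.17.

pK_{a2} = 10.17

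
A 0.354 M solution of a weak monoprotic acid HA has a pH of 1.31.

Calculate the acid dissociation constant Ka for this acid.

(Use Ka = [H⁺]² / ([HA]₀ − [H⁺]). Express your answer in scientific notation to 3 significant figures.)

[H⁺] = 10^(−pH) = 10^(−1.31) = 4.898e-02 M. For HA ⇌ H⁺ + A⁻, Ka = [H⁺][A⁻]/[HA] = [H⁺]² / ([HA]₀ − [H⁺]) = (4.898e-02)² / (0.354 − 4.898e-02) = 7.86e-03.

K_a = 7.86e-03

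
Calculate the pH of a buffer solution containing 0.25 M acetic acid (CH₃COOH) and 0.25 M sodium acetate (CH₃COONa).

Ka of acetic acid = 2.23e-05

pKa = -log(2.23e-05) = 4.65. pH = pKa + log([A⁻]/[HA]) = 4.65 + log(0.25/0.25)

pH = 4.65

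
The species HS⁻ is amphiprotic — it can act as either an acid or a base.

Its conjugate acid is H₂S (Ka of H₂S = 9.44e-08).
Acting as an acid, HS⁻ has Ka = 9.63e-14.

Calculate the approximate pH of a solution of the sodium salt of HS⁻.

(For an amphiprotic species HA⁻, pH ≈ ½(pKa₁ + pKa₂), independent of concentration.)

pKa₁ = -log(9.44e-08) = 7.03; pKa₂ = -log(9.63e-14) = 13.02. For an amphiprotic species, pH ≈ ½(pKa₁ + pKa₂) = ½(7.03 + 13.02) = 10.02.

pH = 10.02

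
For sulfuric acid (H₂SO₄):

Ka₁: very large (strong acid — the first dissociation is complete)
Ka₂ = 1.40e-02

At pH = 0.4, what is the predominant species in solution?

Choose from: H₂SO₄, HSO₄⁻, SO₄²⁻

The first dissociation is complete, so H₂SO₄ itself is never the predominant species in water; pKa₂ = -log(1.40e-02) = 1.85. For a polyprotic acid the predominant species crosses at each pKa: below pKa_n the protonated form dominates, above it the deprotonated form does. At pH = 0.4, the predominant species is HSO₄⁻.

HSO₄⁻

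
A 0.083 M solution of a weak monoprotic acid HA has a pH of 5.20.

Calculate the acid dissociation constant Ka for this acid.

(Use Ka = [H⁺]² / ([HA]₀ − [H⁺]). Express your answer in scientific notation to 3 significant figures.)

[H⁺] = 10^(−pH) = 10^(−5.20) = 6.310e-06 M. For HA ⇌ H⁺ + A⁻, Ka = [H⁺][A⁻]/[HA] = [H⁺]² / ([HA]₀ − [H⁺]) = (6.310e-06)² / (0.083 − 6.310e-06) = 4.80e-10.

K_a = 4.80e-10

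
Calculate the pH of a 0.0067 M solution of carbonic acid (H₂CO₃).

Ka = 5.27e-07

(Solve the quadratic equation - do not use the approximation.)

x² + Ka×x - Ka×C = 0. Using quadratic formula: [H⁺] = 5.9158e-05

pH = 4.23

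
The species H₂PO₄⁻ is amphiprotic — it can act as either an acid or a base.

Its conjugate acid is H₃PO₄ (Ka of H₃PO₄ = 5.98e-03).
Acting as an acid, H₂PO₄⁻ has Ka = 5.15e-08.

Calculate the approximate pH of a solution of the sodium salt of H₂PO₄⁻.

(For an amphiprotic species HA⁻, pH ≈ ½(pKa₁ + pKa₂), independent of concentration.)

pKa₁ = -log(5.98e-03) = 2.22; pKa₂ = -log(5.15e-08) = 7.29. For an amphiprotic species, pH ≈ ½(pKa₁ + pKa₂) = ½(2.22 + 7.29) = 4.76.

pH = 4.76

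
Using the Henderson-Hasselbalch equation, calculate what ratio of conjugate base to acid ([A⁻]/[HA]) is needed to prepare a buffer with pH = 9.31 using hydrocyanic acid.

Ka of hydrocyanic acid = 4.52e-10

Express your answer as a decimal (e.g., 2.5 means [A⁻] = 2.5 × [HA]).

pKa = -log(4.52e-10) = 9.3449. pH = pKa + log([A⁻]/[HA]), so log([A⁻]/[HA]) = pH − pKa = 9.31 − 9.3449 = -0.0349. [A⁻]/[HA] = 10^(-0.0349) = 0.923

[A⁻]/[HA] = 0.923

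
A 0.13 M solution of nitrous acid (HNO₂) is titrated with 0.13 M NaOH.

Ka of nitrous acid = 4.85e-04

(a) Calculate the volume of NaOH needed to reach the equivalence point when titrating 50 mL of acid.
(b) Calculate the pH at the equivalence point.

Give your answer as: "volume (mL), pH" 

moles acid = 0.13 × 50/1000 = 0.0065 mol; V_base = moles/0.13 × 1000 = 50.0 mL. At equivalence only the conjugate base is present: [A⁻] = 0.0065/0.100 = 6.5000e-02 M. Kb = Kw/Ka = 2.06e-11; [OH⁻] = √(Kb × [A⁻]) = 1.1577e-06; pOH = 5.94; pH = 14 - pOH = 8.06.

V = 50.0 mL, pH = 8.06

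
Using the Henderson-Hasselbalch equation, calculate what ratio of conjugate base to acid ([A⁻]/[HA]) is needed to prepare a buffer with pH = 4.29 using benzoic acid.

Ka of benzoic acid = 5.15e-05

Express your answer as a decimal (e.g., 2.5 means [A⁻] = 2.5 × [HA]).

pKa = -log(5.15e-05) = 4.2882. pH = pKa + log([A⁻]/[HA]), so log([A⁻]/[HA]) = pH − pKa = 4.29 − 4.2882 = 0.0018. [A⁻]/[HA] = 10^(0.0018) = 1.00

[A⁻]/[HA] = 1.00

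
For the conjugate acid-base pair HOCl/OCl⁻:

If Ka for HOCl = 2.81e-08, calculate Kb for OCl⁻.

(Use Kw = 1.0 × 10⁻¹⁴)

For a conjugate pair Ka × Kb = Kw, so Kb = Kw/Ka = 1.0 × 10⁻¹⁴ / 2.81e-08 = 3.56e-07.

K_b = 3.56e-07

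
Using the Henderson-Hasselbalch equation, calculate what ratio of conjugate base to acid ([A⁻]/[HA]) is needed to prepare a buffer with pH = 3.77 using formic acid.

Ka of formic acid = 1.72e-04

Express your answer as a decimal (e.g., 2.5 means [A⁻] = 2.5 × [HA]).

pKa = -log(1.72e-04) = 3.7645. pH = pKa + log([A⁻]/[HA]), so log([A⁻]/[HA]) = pH − pKa = 3.77 − 3.7645 = 0.0055. [A⁻]/[HA] = 10^(0.0055) = 1.01

[A⁻]/[HA] = 1.01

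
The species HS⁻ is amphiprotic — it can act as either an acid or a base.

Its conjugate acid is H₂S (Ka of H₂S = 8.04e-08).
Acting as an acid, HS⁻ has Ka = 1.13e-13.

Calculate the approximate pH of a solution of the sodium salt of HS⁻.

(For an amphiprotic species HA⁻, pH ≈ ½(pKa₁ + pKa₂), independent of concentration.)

pKa₁ = -log(8.04e-08) = 7.09; pKa₂ = -log(1.13e-13) = 12.95. For an amphiprotic species, pH ≈ ½(pKa₁ + pKa₂) = ½(7.09 + 12.95) = 10.02.

pH = 10.02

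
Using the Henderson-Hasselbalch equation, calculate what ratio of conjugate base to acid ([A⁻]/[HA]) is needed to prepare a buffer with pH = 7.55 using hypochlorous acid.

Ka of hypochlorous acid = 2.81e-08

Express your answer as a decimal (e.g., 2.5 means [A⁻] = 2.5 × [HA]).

pKa = -log(2.81e-08) = 7.5513. pH = pKa + log([A⁻]/[HA]), so log([A⁻]/[HA]) = pH − pKa = 7.55 − 7.5513 = -0.0013. [A⁻]/[HA] = 10^(-0.0013) = 0.997

[A⁻]/[HA] = 0.997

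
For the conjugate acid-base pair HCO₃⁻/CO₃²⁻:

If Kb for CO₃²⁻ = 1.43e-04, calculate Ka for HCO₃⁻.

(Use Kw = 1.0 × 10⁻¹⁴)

For a conjugate pair Ka × Kb = Kw, so Ka = Kw/Kb = 1.0 × 10⁻¹⁴ / 1.43e-04 = 6.99e-11.

K_a = 6.99e-11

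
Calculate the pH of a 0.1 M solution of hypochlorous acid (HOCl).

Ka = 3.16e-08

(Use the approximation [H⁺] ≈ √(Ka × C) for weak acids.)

[H⁺] = √(Ka × C) = √(3.16e-08 × 0.1) = 5.6214e-05. pH = -log(5.6214e-05)

pH = 4.25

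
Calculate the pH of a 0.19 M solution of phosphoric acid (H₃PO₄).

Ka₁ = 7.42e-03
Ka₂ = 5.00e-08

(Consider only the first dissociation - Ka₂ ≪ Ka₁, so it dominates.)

First dissociation dominates. From Ka₁ = [H⁺][HA⁻]/[H₂A], x² + Ka₁·x − Ka₁·C = 0 with C = 0.19 M and Ka₁ = 7.42e-03. Solving: [H⁺] = (−Ka₁ + √(Ka₁² + 4·Ka₁·C)) / 2 = 3.4020e-02 M. pH = -log(3.4020e-02) = 1.47.

pH = 1.47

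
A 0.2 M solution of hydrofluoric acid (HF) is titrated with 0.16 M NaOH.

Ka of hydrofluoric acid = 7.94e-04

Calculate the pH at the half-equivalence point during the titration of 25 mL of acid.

At half-equivalence [HA] = [A⁻], so Henderson-Hasselbalch gives pH = pKa = -log(7.94e-04) = 3.10.

pH = pKa = 3.10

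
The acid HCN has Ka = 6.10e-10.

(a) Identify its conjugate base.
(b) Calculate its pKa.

(a) The conjugate base is formed by removing one H⁺ from HCN, giving CN⁻. (b) pKa = -log(Ka) = -log(6.10e-10) = 9.21.

Conjugate base: CN⁻; pK_a = 9.21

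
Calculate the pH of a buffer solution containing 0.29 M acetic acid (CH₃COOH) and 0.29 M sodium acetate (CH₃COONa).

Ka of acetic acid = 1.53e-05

pKa = -log(1.53e-05) = 4.82. pH = pKa + log([A⁻]/[HA]) = 4.82 + log(0.29/0.29)

pH = 4.82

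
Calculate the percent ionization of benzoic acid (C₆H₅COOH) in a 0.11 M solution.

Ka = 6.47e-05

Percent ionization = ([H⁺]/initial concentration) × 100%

Using Ka equilibrium: x² + Ka×x - Ka×C = 0. Solving: [H⁺] = 2.6356e-03. Percent = (2.6356e-03/0.11) × 100

Percent ionization = 2.4%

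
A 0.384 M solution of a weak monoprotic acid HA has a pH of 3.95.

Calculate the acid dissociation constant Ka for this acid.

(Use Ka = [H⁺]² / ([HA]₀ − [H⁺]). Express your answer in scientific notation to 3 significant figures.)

[H⁺] = 10^(−pH) = 10^(−3.95) = 1.122e-04 M. For HA ⇌ H⁺ + A⁻, Ka = [H⁺][A⁻]/[HA] = [H⁺]² / ([HA]₀ − [H⁺]) = (1.122e-04)² / (0.384 − 1.122e-04) = 3.28e-08.

K_a = 3.28e-08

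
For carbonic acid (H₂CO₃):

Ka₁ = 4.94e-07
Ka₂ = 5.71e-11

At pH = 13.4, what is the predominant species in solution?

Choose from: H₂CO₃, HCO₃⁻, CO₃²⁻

pKa₁ = 6.31, pKa₂ = 10.24. For a polyprotic acid the predominant species crosses at each pKa: below pKa_n the protonated form dominates, above it the deprotonated form does. At pH = 13.4, the predominant species is CO₃²⁻.

CO₃²⁻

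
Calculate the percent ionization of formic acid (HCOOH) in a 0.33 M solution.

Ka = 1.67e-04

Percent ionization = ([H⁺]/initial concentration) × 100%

Using Ka equilibrium: x² + Ka×x - Ka×C = 0. Solving: [H⁺] = 7.3406e-03. Percent = (7.3406e-03/0.33) × 100

Percent ionization = 2.22%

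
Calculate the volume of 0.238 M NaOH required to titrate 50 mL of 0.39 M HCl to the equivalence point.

At equivalence: moles acid = moles base. moles HCl = 0.39 × 50/1000 = 0.0195 mol. V_base = moles / 0.238 × 1000 = 81.9 mL.

V_{base} = 81.9 mL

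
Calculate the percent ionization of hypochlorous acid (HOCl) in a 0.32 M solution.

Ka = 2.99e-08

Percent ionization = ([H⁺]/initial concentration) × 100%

Using Ka equilibrium: x² + Ka×x - Ka×C = 0. Solving: [H⁺] = 9.7801e-05. Percent = (9.7801e-05/0.32) × 100

Percent ionization = 0.0306%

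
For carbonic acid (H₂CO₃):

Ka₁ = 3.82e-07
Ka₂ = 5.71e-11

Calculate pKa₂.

pKa₂ = -log(Ka₂) = -log(5.71e-11) = 10.24.

pK_{a2} = 10.24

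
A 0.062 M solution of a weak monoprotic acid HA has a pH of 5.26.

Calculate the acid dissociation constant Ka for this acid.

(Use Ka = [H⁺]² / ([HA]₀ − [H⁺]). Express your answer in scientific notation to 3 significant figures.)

[H⁺] = 10^(−pH) = 10^(−5.26) = 5.495e-06 M. For HA ⇌ H⁺ + A⁻, Ka = [H⁺][A⁻]/[HA] = [H⁺]² / ([HA]₀ − [H⁺]) = (5.495e-06)² / (0.062 − 5.495e-06) = 4.87e-10.

K_a = 4.87e-10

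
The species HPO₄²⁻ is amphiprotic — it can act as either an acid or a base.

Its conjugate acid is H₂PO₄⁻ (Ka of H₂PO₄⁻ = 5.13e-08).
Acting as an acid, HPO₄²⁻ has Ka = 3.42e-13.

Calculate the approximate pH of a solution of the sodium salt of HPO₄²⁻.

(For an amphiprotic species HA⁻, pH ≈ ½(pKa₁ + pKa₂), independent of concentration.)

pKa₁ = -log(5.13e-08) = 7.29; pKa₂ = -log(3.42e-13) = 12.47. For an amphiprotic species, pH ≈ ½(pKa₁ + pKa₂) = ½(7.29 + 12.47) = 9.88.

pH = 9.88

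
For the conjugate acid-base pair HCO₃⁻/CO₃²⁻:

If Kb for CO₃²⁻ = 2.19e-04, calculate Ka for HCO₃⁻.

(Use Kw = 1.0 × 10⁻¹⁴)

For a conjugate pair Ka × Kb = Kw, so Ka = Kw/Kb = 1.0 × 10⁻¹⁴ / 2.19e-04 = 4.57e-11.

K_a = 4.57e-11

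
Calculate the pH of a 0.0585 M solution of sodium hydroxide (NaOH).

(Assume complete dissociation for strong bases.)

[OH⁻] = 0.0585 M for strong base. pOH = -log[OH⁻] = 1.23, pH = 14 - pOH

pH = 12.77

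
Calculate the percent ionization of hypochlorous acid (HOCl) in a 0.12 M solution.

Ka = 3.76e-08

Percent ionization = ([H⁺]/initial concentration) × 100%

Using Ka equilibrium: x² + Ka×x - Ka×C = 0. Solving: [H⁺] = 6.7153e-05. Percent = (6.7153e-05/0.12) × 100

Percent ionization = 0.056%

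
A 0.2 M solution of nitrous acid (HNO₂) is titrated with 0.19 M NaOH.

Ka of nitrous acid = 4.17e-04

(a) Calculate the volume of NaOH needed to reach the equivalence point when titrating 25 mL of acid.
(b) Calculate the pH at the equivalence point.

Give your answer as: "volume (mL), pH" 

moles acid = 0.2 × 25/1000 = 0.005 mol; V_base = moles/0.19 × 1000 = 26.3 mL. At equivalence only the conjugate base is present: [A⁻] = 0.005/0.051 = 9.7436e-02 M. Kb = Kw/Ka = 2.40e-11; [OH⁻] = √(Kb × [A⁻]) = 1.5286e-06; pOH = 5.82; pH = 14 - pOH = 8.18.

V = 26.3 mL, pH = 8.18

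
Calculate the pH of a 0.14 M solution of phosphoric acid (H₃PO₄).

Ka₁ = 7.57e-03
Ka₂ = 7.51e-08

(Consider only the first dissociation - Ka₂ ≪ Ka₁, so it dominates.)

First dissociation dominates. From Ka₁ = [H⁺][HA⁻]/[H₂A], x² + Ka₁·x − Ka₁·C = 0 with C = 0.14 M and Ka₁ = 7.57e-03. Solving: [H⁺] = (−Ka₁ + √(Ka₁² + 4·Ka₁·C)) / 2 = 2.8989e-02 M. pH = -log(2.8989e-02) = 1.54.

pH = 1.54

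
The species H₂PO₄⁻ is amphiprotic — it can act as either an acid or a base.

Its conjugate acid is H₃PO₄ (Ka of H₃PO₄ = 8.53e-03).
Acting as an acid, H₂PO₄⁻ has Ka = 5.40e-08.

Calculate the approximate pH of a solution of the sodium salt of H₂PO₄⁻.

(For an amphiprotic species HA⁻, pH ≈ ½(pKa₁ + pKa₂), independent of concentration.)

pKa₁ = -log(8.53e-03) = 2.07; pKa₂ = -log(5.40e-08) = 7.27. For an amphiprotic species, pH ≈ ½(pKa₁ + pKa₂) = ½(2.07 + 7.27) = 4.67.

pH = 4.67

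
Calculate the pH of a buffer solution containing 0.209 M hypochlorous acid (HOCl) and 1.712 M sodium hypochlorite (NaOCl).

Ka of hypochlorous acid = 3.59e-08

pKa = -log(3.59e-08) = 7.44. pH = pKa + log([A⁻]/[HA]) = 7.44 + log(1.712/0.209)

pH = 8.36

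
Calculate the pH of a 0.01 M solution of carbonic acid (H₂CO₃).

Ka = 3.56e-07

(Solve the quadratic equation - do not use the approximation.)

x² + Ka×x - Ka×C = 0. Using quadratic formula: [H⁺] = 5.9488e-05

pH = 4.23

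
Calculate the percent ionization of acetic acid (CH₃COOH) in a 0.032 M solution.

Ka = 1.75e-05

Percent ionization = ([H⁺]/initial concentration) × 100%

Using Ka equilibrium: x² + Ka×x - Ka×C = 0. Solving: [H⁺] = 7.3963e-04. Percent = (7.3963e-04/0.032) × 100

Percent ionization = 2.31%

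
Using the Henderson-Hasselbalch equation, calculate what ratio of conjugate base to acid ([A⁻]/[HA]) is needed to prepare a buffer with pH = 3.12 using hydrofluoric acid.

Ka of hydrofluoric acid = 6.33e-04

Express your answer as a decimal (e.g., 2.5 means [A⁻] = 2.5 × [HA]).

pKa = -log(6.33e-04) = 3.1986. pH = pKa + log([A⁻]/[HA]), so log([A⁻]/[HA]) = pH − pKa = 3.12 − 3.1986 = -0.0786. [A⁻]/[HA] = 10^(-0.0786) = 0.834

[A⁻]/[HA] = 0.834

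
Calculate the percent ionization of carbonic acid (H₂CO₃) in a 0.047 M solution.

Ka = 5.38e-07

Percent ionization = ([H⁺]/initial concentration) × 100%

Using Ka equilibrium: x² + Ka×x - Ka×C = 0. Solving: [H⁺] = 1.5875e-04. Percent = (1.5875e-04/0.047) × 100

Percent ionization = 0.338%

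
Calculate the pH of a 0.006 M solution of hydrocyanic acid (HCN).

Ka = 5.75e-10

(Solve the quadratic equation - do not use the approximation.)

x² + Ka×x - Ka×C = 0. Using quadratic formula: [H⁺] = 1.8571e-06

pH = 5.73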